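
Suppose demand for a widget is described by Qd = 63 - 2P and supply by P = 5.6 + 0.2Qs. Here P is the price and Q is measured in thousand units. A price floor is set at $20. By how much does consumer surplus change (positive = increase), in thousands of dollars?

-210

Rearranging supply gives Qs = 5P - 28. Setting quantity demanded equal to quantity supplied, 63 - 2P = 5P - 28, gives P* = 13 and Q* = 37.
Because the floor (20) lies above the market-clearing price, it is binding.
At P = 20: Qd = 63 - 2·20 = 23 and Qs = 5·20 - 28 = 72.
Consumer surplus without the control is ½ · (31.5 - 13) · 37 = 342.25.
With the floor, consumers buy 23 units at 20, so CS = ½ · (31.5 - 20) · 23 = 132.25.
Change in consumer surplus = 132.25 - 342.25 = -210.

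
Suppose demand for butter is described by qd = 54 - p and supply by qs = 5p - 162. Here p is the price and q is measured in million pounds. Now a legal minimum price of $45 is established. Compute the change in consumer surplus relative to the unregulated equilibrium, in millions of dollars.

In a free market, 54 - p = 5p - 162 gives the equilibrium p* = 36, q* = 18.
Because the floor (45) lies above the market-clearing price, it is binding.
At p = 45: qd = 54 - 45 = 9 and qs = 5·45 - 162 = 63.
Consumer surplus without the control is ½ · (54 - 36) · 18 = 162.
With the floor, consumers buy 9 units at 45, so CS = ½ · (54 - 45) · 9 = 40.5.
Change in consumer surplus = 40.5 - 162 = -121.5.

-121.5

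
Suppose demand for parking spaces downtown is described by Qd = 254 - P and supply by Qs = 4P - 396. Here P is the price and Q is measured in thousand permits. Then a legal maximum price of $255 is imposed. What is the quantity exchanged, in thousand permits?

124

Without the control the market clears where 254 - P = 4P - 396, i.e. P* = 130 and Q* = 124.
The ceiling of 255 is above the equilibrium price 130, so it is not binding; the market clears at P* = 130, Q* = 124.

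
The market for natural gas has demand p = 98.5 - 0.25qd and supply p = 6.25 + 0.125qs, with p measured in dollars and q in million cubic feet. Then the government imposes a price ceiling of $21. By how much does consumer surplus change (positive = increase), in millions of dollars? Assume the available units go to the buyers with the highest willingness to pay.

-160

Rearranging demand gives qd = 394 - 4p; rearranging supply gives qs = 8p - 50. Setting quantity demanded equal to quantity supplied, 394 - 4p = 8p - 50, gives p* = 37 and q* = 246.
Since 21 < 37, the ceiling is binding.
At p = 21: qd = 394 - 4·21 = 310 and qs = 8·21 - 50 = 118.
Consumer surplus without the control is ½ · (98.5 - 37) · 246 = 7564.5.
With the ceiling, 118 units are sold at 21 (assume they go to the highest-value buyers). The demand price at q = 118 is 69, so CS = ½ · [(98.5 - 21) + (69 - 21)] · 118 = 7404.5.
Change in consumer surplus = 7404.5 - 7564.5 = -160.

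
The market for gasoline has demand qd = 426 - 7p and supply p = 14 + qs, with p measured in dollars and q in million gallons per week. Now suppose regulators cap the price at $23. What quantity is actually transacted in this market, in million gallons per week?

Rearranging supply gives qs = p - 14. Without the control the market clears where 426 - 7p = p - 14, i.e. p* = 55 and q* = 41.
Because the ceiling (23) lies below the market-clearing price, it is binding.
At p = 23: qd = 426 - 7·23 = 265 and qs = 23 - 14 = 9.
The quantity actually transacted is the short side, supply: 9.

9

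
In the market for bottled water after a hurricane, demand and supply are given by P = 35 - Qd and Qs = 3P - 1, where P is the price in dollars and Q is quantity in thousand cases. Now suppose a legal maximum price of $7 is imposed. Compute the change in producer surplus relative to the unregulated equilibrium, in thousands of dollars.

-46

Rearranging demand gives Qd = 35 - P. Without the control the market clears where 35 - P = 3P - 1, i.e. P* = 9 and Q* = 26.
Because the ceiling (7) lies below the market-clearing price, it is binding.
At P = 7: Qd = 35 - 7 = 28 and Qs = 3·7 - 1 = 20.
Producer surplus without the control is ½ · (9 - 1/3) · 26 = 338/3.
With the ceiling, producers sell 20 units at 7, so PS = ½ · (7 - 1/3) · 20 = 200/3.
Change in producer surplus = 200/3 - 338/3 = -46.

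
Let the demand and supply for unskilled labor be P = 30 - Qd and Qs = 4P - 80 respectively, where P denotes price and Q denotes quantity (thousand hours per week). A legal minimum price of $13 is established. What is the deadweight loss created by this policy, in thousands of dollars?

Rearranging demand gives Qd = 30 - P. Equilibrium: 30 - P = 4P - 80, so 110 = 5P and P* = 22, Q* = 8.
Since 13 is below P* = 22, the floor does not bind and the free-market outcome prevails.
Since the control does not bind, no trades are prevented and deadweight loss is zero.

0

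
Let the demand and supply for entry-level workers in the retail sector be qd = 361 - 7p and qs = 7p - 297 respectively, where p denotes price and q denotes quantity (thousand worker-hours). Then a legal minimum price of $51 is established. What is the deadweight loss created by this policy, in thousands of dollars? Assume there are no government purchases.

Equilibrium: 361 - 7p = 7p - 297, so 658 = 14p and p* = 47, q* = 32.
The floor of 51 is above the equilibrium price 47, so it binds.
At p = 51: qd = 361 - 7·51 = 4 and qs = 7·51 - 297 = 60.
Quantity traded falls to 4. At q = 4 the demand price is (361 - 4)/7 = 51 and the supply price is (297 + 4)/7 = 43.
Deadweight loss = ½ · (51 - 43) · (32 - 4) = ½ · 8 · 28 = 112.

112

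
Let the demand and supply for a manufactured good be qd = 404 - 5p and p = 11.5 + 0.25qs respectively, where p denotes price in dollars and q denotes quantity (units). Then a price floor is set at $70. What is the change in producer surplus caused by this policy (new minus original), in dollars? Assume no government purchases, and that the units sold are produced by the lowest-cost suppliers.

-170

Rearranging supply gives qs = 4p - 46. Without the control the market clears where 404 - 5p = 4p - 46, i.e. p* = 50 and q* = 154.
Because the floor (70) lies above the market-clearing price, it is binding.
At p = 70: qd = 404 - 5·70 = 54 and qs = 4·70 - 46 = 234.
Producer surplus without the control is ½ · (50 - 11.5) · 154 = 2964.5.
With the floor, 54 units are sold at 70. The supply price at q = 54 is 25, so PS = ½ · [(70 - 11.5) + (70 - 25)] · 54 = 2794.5.
Change in producer surplus = 2794.5 - 2964.5 = -170.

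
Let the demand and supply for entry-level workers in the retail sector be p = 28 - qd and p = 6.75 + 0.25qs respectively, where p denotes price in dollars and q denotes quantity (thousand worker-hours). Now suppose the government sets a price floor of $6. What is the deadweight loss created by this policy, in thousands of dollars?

Rearranging demand gives qd = 28 - p; rearranging supply gives qs = 4p - 27. Setting quantity demanded equal to quantity supplied, 28 - p = 4p - 27, gives p* = 11 and q* = 17.
Since 6 is below p* = 11, the floor does not bind and the free-market outcome prevails.
Since the control does not bind, no trades are prevented and deadweight loss is zero.

0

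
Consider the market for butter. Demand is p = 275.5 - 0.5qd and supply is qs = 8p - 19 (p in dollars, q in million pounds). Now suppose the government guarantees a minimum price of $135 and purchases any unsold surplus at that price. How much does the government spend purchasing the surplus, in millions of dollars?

Rearranging demand gives qd = 551 - 2p. Equilibrium: 551 - 2p = 8p - 19, so 570 = 10p and p* = 57, q* = 437.
Because the floor (135) lies above the market-clearing price, it is binding.
At p = 135: qd = 551 - 2·135 = 281 and qs = 8·135 - 19 = 1061.
Surplus = qs - qd = 780.
Government expenditure = surplus × support price = 780 × 135 = 105300.

105300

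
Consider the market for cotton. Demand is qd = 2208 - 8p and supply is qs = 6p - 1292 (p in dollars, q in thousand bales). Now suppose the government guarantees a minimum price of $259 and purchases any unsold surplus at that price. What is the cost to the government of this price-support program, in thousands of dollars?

32634

Equilibrium: 2208 - 8p = 6p - 1292, so 3500 = 14p and p* = 250, q* = 208.
Since 259 > 250, the floor is binding.
At p = 259: qd = 2208 - 8·259 = 136 and qs = 6·259 - 1292 = 262.
Surplus = qs - qd = 126.
Government expenditure = surplus × support price = 126 × 259 = 32634.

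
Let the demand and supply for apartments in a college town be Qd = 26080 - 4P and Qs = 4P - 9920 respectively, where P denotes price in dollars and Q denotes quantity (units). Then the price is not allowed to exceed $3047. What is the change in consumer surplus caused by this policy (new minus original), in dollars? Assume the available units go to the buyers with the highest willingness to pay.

Without the control the market clears where 26080 - 4P = 4P - 9920, i.e. P* = 4500 and Q* = 8080.
Because the ceiling (3047) lies below the market-clearing price, it is binding.
At P = 3047: Qd = 26080 - 4·3047 = 13892 and Qs = 4·3047 - 9920 = 2268.
Consumer surplus without the control is ½ · (6520 - 4500) · 8080 = 8160800.
With the ceiling, 2268 units are sold at 3047 (assume they go to the highest-value buyers). The demand price at Q = 2268 is 5953, so CS = ½ · [(6520 - 3047) + (5953 - 3047)] · 2268 = 7233786.
Change in consumer surplus = 7233786 - 8160800 = -927014.

-927014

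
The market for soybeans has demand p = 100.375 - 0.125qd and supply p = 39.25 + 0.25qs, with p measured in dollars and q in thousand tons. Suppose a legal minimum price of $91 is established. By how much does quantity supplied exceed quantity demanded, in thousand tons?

Rearranging demand gives qd = 803 - 8p; rearranging supply gives qs = 4p - 157. Without the control the market clears where 803 - 8p = 4p - 157, i.e. p* = 80 and q* = 163.
Because the floor (91) lies above the market-clearing price, it is binding.
At p = 91: qd = 803 - 8·91 = 75 and qs = 4·91 - 157 = 207.
Surplus = qs - qd = 207 - 75 = 132.

132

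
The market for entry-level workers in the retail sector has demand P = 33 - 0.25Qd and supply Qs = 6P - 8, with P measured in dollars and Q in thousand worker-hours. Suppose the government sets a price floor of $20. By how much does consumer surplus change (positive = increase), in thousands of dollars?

Rearranging demand gives Qd = 132 - 4P. In a free market, 132 - 4P = 6P - 8 gives the equilibrium P* = 14, Q* = 76.
Because the floor (20) lies above the market-clearing price, it is binding.
At P = 20: Qd = 132 - 4·20 = 52 and Qs = 6·20 - 8 = 112.
Consumer surplus without the control is ½ · (33 - 14) · 76 = 722.
With the floor, consumers buy 52 units at 20, so CS = ½ · (33 - 20) · 52 = 338.
Change in consumer surplus = 338 - 722 = -384.

-384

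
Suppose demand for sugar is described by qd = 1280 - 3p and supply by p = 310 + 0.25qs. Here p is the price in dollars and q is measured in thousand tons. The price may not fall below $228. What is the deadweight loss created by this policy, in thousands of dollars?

Rearranging supply gives qs = 4p - 1240. Setting quantity demanded equal to quantity supplied, 1280 - 3p = 4p - 1240, gives p* = 360 and q* = 200.
The floor of 228 is below the equilibrium price 360, so it is not binding; the market clears at p* = 360, q* = 200.
Since the control does not bind, no trades are prevented and deadweight loss is zero.

0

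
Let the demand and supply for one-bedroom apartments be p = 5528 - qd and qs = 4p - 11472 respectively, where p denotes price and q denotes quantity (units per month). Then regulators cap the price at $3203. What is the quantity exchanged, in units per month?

1340

Rearranging demand gives qd = 5528 - p. Setting quantity demanded equal to quantity supplied, 5528 - p = 4p - 11472, gives p* = 3400 and q* = 2128.
Since 3203 < 3400, the ceiling is binding.
At p = 3203: qd = 5528 - 3203 = 2325 and qs = 4·3203 - 11472 = 1340.
The quantity actually transacted is the short side, supply: 1340.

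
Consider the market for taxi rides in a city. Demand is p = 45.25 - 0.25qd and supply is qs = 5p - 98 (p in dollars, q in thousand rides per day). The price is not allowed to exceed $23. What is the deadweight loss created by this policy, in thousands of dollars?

Rearranging demand gives qd = 181 - 4p. In a free market, 181 - 4p = 5p - 98 gives the equilibrium p* = 31, q* = 57.
Because the ceiling (23) lies below the market-clearing price, it is binding.
At p = 23: qd = 181 - 4·23 = 89 and qs = 5·23 - 98 = 17.
Quantity traded falls to 17. At q = 17 the demand price is (181 - 17)/4 = 41 and the supply price is (98 + 17)/5 = 23.
Deadweight loss = ½ · (41 - 23) · (57 - 17) = ½ · 18 · 40 = 360.

360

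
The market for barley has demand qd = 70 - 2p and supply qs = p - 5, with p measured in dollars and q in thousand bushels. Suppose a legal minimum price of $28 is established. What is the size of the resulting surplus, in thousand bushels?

9

Equilibrium: 70 - 2p = p - 5, so 75 = 3p and p* = 25, q* = 20.
The floor of 28 is above the equilibrium price 25, so it binds.
At p = 28: qd = 70 - 2·28 = 14 and qs = 28 - 5 = 23.
Surplus = qs - qd = 23 - 14 = 9.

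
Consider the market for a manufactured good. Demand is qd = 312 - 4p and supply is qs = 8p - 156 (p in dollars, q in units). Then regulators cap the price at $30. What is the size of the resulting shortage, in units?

108

Setting quantity demanded equal to quantity supplied, 312 - 4p = 8p - 156, gives p* = 39 and q* = 156.
The ceiling of 30 is below the equilibrium price 39, so it binds.
At p = 30: qd = 312 - 4·30 = 192 and qs = 8·30 - 156 = 84.
Shortage = qd - qs = 192 - 84 = 108.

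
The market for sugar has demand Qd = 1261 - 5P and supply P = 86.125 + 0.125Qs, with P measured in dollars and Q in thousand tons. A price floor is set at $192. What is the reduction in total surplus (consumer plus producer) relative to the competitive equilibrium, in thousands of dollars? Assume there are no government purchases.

7166.25

Rearranging supply gives Qs = 8P - 689. In a free market, 1261 - 5P = 8P - 689 gives the equilibrium P* = 150, Q* = 511.
The floor of 192 is above the equilibrium price 150, so it binds.
At P = 192: Qd = 1261 - 5·192 = 301 and Qs = 8·192 - 689 = 847.
Quantity traded falls to 301. At Q = 301 the demand price is (1261 - 301)/5 = 192 and the supply price is (689 + 301)/8 = 123.75.
Deadweight loss = ½ · (192 - 123.75) · (511 - 301) = ½ · 68.25 · 210 = 7166.25.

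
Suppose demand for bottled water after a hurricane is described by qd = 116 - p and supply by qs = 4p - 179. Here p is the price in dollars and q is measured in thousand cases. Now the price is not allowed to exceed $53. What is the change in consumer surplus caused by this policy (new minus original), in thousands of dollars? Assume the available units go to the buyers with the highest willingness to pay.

-90

In a free market, 116 - p = 4p - 179 gives the equilibrium p* = 59, q* = 57.
Because the ceiling (53) lies below the market-clearing price, it is binding.
At p = 53: qd = 116 - 53 = 63 and qs = 4·53 - 179 = 33.
Consumer surplus without the control is ½ · (116 - 59) · 57 = 1624.5.
With the ceiling, 33 units are sold at 53 (assume they go to the highest-value buyers). The demand price at q = 33 is 83, so CS = ½ · [(116 - 53) + (83 - 53)] · 33 = 1534.5.
Change in consumer surplus = 1534.5 - 1624.5 = -90.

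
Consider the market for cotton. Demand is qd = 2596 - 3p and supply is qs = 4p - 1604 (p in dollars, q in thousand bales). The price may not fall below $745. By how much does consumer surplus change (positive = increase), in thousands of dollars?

-83882.5

Equilibrium: 2596 - 3p = 4p - 1604, so 4200 = 7p and p* = 600, q* = 796.
Because the floor (745) lies above the market-clearing price, it is binding.
At p = 745: qd = 2596 - 3·745 = 361 and qs = 4·745 - 1604 = 1376.
Consumer surplus without the control is ½ · (2596/3 - 600) · 796 = 316808/3.
With the floor, consumers buy 361 units at 745, so CS = ½ · (2596/3 - 745) · 361 = 130321/6.
Change in consumer surplus = 130321/6 - 316808/3 = -83882.5.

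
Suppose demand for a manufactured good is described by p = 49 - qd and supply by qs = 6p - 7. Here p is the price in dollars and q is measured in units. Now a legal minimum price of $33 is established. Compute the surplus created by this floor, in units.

175

Rearranging demand gives qd = 49 - p. Without the control the market clears where 49 - p = 6p - 7, i.e. p* = 8 and q* = 41.
Since 33 > 8, the floor is binding.
At p = 33: qd = 49 - 33 = 16 and qs = 6·33 - 7 = 191.
Surplus = qs - qd = 191 - 16 = 175.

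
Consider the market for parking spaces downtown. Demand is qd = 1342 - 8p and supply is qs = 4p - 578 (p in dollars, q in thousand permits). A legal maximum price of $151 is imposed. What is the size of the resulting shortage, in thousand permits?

Setting quantity demanded equal to quantity supplied, 1342 - 8p = 4p - 578, gives p* = 160 and q* = 62.
The ceiling of 151 is below the equilibrium price 160, so it binds.
At p = 151: qd = 1342 - 8·151 = 134 and qs = 4·151 - 578 = 26.
Shortage = qd - qs = 134 - 26 = 108.

108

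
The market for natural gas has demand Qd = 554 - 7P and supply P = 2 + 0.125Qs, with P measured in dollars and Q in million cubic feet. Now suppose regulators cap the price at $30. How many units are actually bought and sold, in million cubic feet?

Rearranging supply gives Qs = 8P - 16. Without the control the market clears where 554 - 7P = 8P - 16, i.e. P* = 38 and Q* = 288.
Since 30 < 38, the ceiling is binding.
At P = 30: Qd = 554 - 7·30 = 344 and Qs = 8·30 - 16 = 224.
The quantity actually transacted is the short side, supply: 224.

224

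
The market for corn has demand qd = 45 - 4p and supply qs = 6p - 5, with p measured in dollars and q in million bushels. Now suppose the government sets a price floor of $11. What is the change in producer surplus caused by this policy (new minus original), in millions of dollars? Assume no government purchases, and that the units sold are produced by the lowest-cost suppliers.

In a free market, 45 - 4p = 6p - 5 gives the equilibrium p* = 5, q* = 25.
The floor of 11 is above the equilibrium price 5, so it binds.
At p = 11: qd = 45 - 4·11 = 1 and qs = 6·11 - 5 = 61.
Producer surplus without the control is ½ · (5 - 5/6) · 25 = 625/12.
With the floor, 1 units are sold at 11. The supply price at q = 1 is 1, so PS = ½ · [(11 - 5/6) + (11 - 1)] · 1 = 121/12.
Change in producer surplus = 121/12 - 625/12 = -42.

-42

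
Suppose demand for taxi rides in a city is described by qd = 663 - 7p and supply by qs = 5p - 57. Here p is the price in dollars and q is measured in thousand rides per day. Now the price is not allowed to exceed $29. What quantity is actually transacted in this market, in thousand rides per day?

Setting quantity demanded equal to quantity supplied, 663 - 7p = 5p - 57, gives p* = 60 and q* = 243.
Because the ceiling (29) lies below the market-clearing price, it is binding.
At p = 29: qd = 663 - 7·29 = 460 and qs = 5·29 - 57 = 88.
The quantity actually transacted is the short side, supply: 88.

88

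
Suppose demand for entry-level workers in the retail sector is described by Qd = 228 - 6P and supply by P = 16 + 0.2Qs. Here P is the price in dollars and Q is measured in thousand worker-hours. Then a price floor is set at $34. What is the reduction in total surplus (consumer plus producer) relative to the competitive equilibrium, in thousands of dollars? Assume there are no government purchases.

237.6

Rearranging supply gives Qs = 5P - 80. Setting quantity demanded equal to quantity supplied, 228 - 6P = 5P - 80, gives P* = 28 and Q* = 60.
The floor of 34 is above the equilibrium price 28, so it binds.
At P = 34: Qd = 228 - 6·34 = 24 and Qs = 5·34 - 80 = 90.
Quantity traded falls to 24. At Q = 24 the demand price is (228 - 24)/6 = 34 and the supply price is (80 + 24)/5 = 20.8.
Deadweight loss = ½ · (34 - 20.8) · (60 - 24) = ½ · 13.2 · 36 = 237.6.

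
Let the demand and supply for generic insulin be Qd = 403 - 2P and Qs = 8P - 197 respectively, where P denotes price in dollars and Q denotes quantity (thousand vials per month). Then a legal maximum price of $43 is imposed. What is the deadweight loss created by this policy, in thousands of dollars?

5780

Equilibrium: 403 - 2P = 8P - 197, so 600 = 10P and P* = 60, Q* = 283.
Because the ceiling (43) lies below the market-clearing price, it is binding.
At P = 43: Qd = 403 - 2·43 = 317 and Qs = 8·43 - 197 = 147.
Quantity traded falls to 147. At Q = 147 the demand price is (403 - 147)/2 = 128 and the supply price is (197 + 147)/8 = 43.
Deadweight loss = ½ · (128 - 43) · (283 - 147) = ½ · 85 · 136 = 5780.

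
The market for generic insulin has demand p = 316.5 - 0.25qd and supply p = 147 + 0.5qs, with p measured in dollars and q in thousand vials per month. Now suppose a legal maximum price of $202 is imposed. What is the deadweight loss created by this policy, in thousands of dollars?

5046

Rearranging demand gives qd = 1266 - 4p; rearranging supply gives qs = 2p - 294. In a free market, 1266 - 4p = 2p - 294 gives the equilibrium p* = 260, q* = 226.
The ceiling of 202 is below the equilibrium price 260, so it binds.
At p = 202: qd = 1266 - 4·202 = 458 and qs = 2·202 - 294 = 110.
Quantity traded falls to 110. At q = 110 the demand price is (1266 - 110)/4 = 289 and the supply price is (294 + 110)/2 = 202.
Deadweight loss = ½ · (289 - 202) · (226 - 110) = ½ · 87 · 116 = 5046.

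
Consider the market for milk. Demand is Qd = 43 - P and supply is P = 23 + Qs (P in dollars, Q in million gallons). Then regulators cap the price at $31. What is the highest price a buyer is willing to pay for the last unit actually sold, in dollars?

35

Rearranging supply gives Qs = P - 23. Without the control the market clears where 43 - P = P - 23, i.e. P* = 33 and Q* = 10.
Because the ceiling (31) lies below the market-clearing price, it is binding.
At P = 31: Qd = 43 - 31 = 12 and Qs = 31 - 23 = 8.
Only 8 units reach the market. On the demand curve, the marginal buyer's willingness to pay at Q = 8 is (43 - 8) = 35.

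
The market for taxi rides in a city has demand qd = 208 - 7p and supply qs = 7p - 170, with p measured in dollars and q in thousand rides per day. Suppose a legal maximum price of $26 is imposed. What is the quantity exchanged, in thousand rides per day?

12

In a free market, 208 - 7p = 7p - 170 gives the equilibrium p* = 27, q* = 19.
Because the ceiling (26) lies below the market-clearing price, it is binding.
At p = 26: qd = 208 - 7·26 = 26 and qs = 7·26 - 170 = 12.
The quantity actually transacted is the short side, supply: 12.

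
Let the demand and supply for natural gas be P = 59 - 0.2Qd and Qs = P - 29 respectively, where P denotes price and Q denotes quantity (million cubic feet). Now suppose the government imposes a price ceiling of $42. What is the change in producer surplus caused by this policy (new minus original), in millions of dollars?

-228

Rearranging demand gives Qd = 295 - 5P. Without the control the market clears where 295 - 5P = P - 29, i.e. P* = 54 and Q* = 25.
The ceiling of 42 is below the equilibrium price 54, so it binds.
At P = 42: Qd = 295 - 5·42 = 85 and Qs = 42 - 29 = 13.
Producer surplus without the control is ½ · (54 - 29) · 25 = 312.5.
With the ceiling, producers sell 13 units at 42, so PS = ½ · (42 - 29) · 13 = 84.5.
Change in producer surplus = 84.5 - 312.5 = -228.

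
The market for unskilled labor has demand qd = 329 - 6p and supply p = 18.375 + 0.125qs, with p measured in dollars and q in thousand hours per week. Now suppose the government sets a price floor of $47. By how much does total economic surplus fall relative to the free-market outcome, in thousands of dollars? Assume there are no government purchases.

887.25

Rearranging supply gives qs = 8p - 147. Equilibrium: 329 - 6p = 8p - 147, so 476 = 14p and p* = 34, q* = 125.
Since 47 > 34, the floor is binding.
At p = 47: qd = 329 - 6·47 = 47 and qs = 8·47 - 147 = 229.
Quantity traded falls to 47. At q = 47 the demand price is (329 - 47)/6 = 47 and the supply price is (147 + 47)/8 = 24.25.
Deadweight loss = ½ · (47 - 24.25) · (125 - 47) = ½ · 22.75 · 78 = 887.25.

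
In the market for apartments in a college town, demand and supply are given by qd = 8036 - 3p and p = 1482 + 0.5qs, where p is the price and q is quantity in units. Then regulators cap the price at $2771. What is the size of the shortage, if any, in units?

0

Rearranging supply gives qs = 2p - 2964. In a free market, 8036 - 3p = 2p - 2964 gives the equilibrium p* = 2200, q* = 1436.
The ceiling of 2771 is above the equilibrium price 2200, so it is not binding; the market clears at p* = 2200, q* = 1436.
Since the control does not bind, there is no shortage.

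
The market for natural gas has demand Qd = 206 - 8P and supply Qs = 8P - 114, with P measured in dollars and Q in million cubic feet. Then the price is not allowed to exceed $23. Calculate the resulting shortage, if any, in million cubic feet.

Setting quantity demanded equal to quantity supplied, 206 - 8P = 8P - 114, gives P* = 20 and Q* = 46.
Since 23 is above P* = 20, the ceiling does not bind and the free-market outcome prevails.
Since the control does not bind, there is no shortage.

0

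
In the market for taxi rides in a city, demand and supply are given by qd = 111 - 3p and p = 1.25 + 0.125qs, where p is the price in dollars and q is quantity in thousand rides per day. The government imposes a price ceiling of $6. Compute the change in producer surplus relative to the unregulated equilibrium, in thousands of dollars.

Rearranging supply gives qs = 8p - 10. Without the control the market clears where 111 - 3p = 8p - 10, i.e. p* = 11 and q* = 78.
Because the ceiling (6) lies below the market-clearing price, it is binding.
At p = 6: qd = 111 - 3·6 = 93 and qs = 8·6 - 10 = 38.
Producer surplus without the control is ½ · (11 - 1.25) · 78 = 380.25.
With the ceiling, producers sell 38 units at 6, so PS = ½ · (6 - 1.25) · 38 = 90.25.
Change in producer surplus = 90.25 - 380.25 = -290.

-290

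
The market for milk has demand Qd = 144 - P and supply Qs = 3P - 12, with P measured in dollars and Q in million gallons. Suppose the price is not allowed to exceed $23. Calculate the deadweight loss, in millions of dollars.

1536

Without the control the market clears where 144 - P = 3P - 12, i.e. P* = 39 and Q* = 105.
The ceiling of 23 is below the equilibrium price 39, so it binds.
At P = 23: Qd = 144 - 23 = 121 and Qs = 3·23 - 12 = 57.
Quantity traded falls to 57. At Q = 57 the demand price is 144 - 57 = 87 and the supply price is (12 + 57)/3 = 23.
Deadweight loss = ½ · (87 - 23) · (105 - 57) = ½ · 64 · 48 = 1536.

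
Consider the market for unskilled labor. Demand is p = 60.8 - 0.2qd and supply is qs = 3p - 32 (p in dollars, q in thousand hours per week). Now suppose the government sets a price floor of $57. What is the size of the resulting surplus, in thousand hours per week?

Rearranging demand gives qd = 304 - 5p. Without the control the market clears where 304 - 5p = 3p - 32, i.e. p* = 42 and q* = 94.
The floor of 57 is above the equilibrium price 42, so it binds.
At p = 57: qd = 304 - 5·57 = 19 and qs = 3·57 - 32 = 139.
Surplus = qs - qd = 139 - 19 = 120.

120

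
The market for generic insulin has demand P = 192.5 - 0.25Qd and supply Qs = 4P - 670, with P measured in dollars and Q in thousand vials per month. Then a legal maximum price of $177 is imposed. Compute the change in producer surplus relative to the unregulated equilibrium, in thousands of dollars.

Rearranging demand gives Qd = 770 - 4P. Without the control the market clears where 770 - 4P = 4P - 670, i.e. P* = 180 and Q* = 50.
Since 177 < 180, the ceiling is binding.
At P = 177: Qd = 770 - 4·177 = 62 and Qs = 4·177 - 670 = 38.
Producer surplus without the control is ½ · (180 - 167.5) · 50 = 312.5.
With the ceiling, producers sell 38 units at 177, so PS = ½ · (177 - 167.5) · 38 = 180.5.
Change in producer surplus = 180.5 - 312.5 = -132.

-132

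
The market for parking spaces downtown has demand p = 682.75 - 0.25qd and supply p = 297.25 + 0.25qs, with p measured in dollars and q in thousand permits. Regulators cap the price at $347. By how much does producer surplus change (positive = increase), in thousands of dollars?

-69355

Rearranging demand gives qd = 2731 - 4p; rearranging supply gives qs = 4p - 1189. In a free market, 2731 - 4p = 4p - 1189 gives the equilibrium p* = 490, q* = 771.
Since 347 < 490, the ceiling is binding.
At p = 347: qd = 2731 - 4·347 = 1343 and qs = 4·347 - 1189 = 199.
Producer surplus without the control is ½ · (490 - 297.25) · 771 = 74305.125.
With the ceiling, producers sell 199 units at 347, so PS = ½ · (347 - 297.25) · 199 = 4950.125.
Change in producer surplus = 4950.125 - 74305.125 = -69355.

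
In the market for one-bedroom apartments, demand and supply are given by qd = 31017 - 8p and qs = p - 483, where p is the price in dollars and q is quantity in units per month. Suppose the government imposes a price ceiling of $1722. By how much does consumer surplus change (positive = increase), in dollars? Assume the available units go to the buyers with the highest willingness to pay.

In a free market, 31017 - 8p = p - 483 gives the equilibrium p* = 3500, q* = 3017.
Since 1722 < 3500, the ceiling is binding.
At p = 1722: qd = 31017 - 8·1722 = 17241 and qs = 1722 - 483 = 1239.
Consumer surplus without the control is ½ · (3877.125 - 3500) · 3017 = 568893.0625.
With the ceiling, 1239 units are sold at 1722 (assume they go to the highest-value buyers). The demand price at q = 1239 is 3722.25, so CS = ½ · [(3877.125 - 1722) + (3722.25 - 1722)] · 1239 = 2574254.8125.
Change in consumer surplus = 2574254.8125 - 568893.0625 = 2005361.75.

2005361.75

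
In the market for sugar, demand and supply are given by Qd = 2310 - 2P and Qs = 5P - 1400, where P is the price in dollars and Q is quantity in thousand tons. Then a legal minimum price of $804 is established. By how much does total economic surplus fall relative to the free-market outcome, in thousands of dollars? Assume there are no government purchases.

Setting quantity demanded equal to quantity supplied, 2310 - 2P = 5P - 1400, gives P* = 530 and Q* = 1250.
Because the floor (804) lies above the market-clearing price, it is binding.
At P = 804: Qd = 2310 - 2·804 = 702 and Qs = 5·804 - 1400 = 2620.
Quantity traded falls to 702. At Q = 702 the demand price is (2310 - 702)/2 = 804 and the supply price is (1400 + 702)/5 = 420.4.
Deadweight loss = ½ · (804 - 420.4) · (1250 - 702) = ½ · 383.6 · 548 = 105106.4.

105106.4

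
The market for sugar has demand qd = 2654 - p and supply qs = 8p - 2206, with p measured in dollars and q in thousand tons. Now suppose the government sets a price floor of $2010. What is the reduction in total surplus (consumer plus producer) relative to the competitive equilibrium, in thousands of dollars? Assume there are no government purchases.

1215506.25

Setting quantity demanded equal to quantity supplied, 2654 - p = 8p - 2206, gives p* = 540 and q* = 2114.
Since 2010 > 540, the floor is binding.
At p = 2010: qd = 2654 - 2010 = 644 and qs = 8·2010 - 2206 = 13874.
Quantity traded falls to 644. At q = 644 the demand price is 2654 - 644 = 2010 and the supply price is (2206 + 644)/8 = 356.25.
Deadweight loss = ½ · (2010 - 356.25) · (2114 - 644) = ½ · 1653.75 · 1470 = 1215506.25.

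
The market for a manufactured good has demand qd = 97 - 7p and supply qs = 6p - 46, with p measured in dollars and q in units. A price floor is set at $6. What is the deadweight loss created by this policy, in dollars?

Equilibrium: 97 - 7p = 6p - 46, so 143 = 13p and p* = 11, q* = 20.
Since 6 is below p* = 11, the floor does not bind and the free-market outcome prevails.
Since the control does not bind, no trades are prevented and deadweight loss is zero.

0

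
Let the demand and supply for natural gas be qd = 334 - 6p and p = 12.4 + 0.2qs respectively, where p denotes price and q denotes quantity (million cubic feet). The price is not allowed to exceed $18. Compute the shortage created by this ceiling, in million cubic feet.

Rearranging supply gives qs = 5p - 62. Equilibrium: 334 - 6p = 5p - 62, so 396 = 11p and p* = 36, q* = 118.
Because the ceiling (18) lies below the market-clearing price, it is binding.
At p = 18: qd = 334 - 6·18 = 226 and qs = 5·18 - 62 = 28.
Shortage = qd - qs = 226 - 28 = 198.

198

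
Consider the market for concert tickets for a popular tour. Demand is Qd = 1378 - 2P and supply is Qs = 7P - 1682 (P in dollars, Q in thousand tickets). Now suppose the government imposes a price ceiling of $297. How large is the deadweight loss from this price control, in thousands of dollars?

Equilibrium: 1378 - 2P = 7P - 1682, so 3060 = 9P and P* = 340, Q* = 698.
Because the ceiling (297) lies below the market-clearing price, it is binding.
At P = 297: Qd = 1378 - 2·297 = 784 and Qs = 7·297 - 1682 = 397.
Quantity traded falls to 397. At Q = 397 the demand price is (1378 - 397)/2 = 490.5 and the supply price is (1682 + 397)/7 = 297.
Deadweight loss = ½ · (490.5 - 297) · (698 - 397) = ½ · 193.5 · 301 = 29121.75.

29121.75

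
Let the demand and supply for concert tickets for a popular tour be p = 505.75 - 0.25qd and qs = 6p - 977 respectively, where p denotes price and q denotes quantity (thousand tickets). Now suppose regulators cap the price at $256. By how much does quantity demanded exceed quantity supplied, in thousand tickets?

Rearranging demand gives qd = 2023 - 4p. Setting quantity demanded equal to quantity supplied, 2023 - 4p = 6p - 977, gives p* = 300 and q* = 823.
The ceiling of 256 is below the equilibrium price 300, so it binds.
At p = 256: qd = 2023 - 4·256 = 999 and qs = 6·256 - 977 = 559.
Shortage = qd - qs = 999 - 559 = 440.

440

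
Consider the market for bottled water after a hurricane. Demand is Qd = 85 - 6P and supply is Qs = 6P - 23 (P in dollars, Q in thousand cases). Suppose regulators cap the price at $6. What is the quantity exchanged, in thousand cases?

13

Equilibrium: 85 - 6P = 6P - 23, so 108 = 12P and P* = 9, Q* = 31.
Because the ceiling (6) lies below the market-clearing price, it is binding.
At P = 6: Qd = 85 - 6·6 = 49 and Qs = 6·6 - 23 = 13.
The quantity actually transacted is the short side, supply: 13.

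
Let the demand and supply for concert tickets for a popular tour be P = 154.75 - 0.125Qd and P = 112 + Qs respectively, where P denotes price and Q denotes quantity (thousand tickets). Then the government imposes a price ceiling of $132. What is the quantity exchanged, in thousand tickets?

Rearranging demand gives Qd = 1238 - 8P; rearranging supply gives Qs = P - 112. In a free market, 1238 - 8P = P - 112 gives the equilibrium P* = 150, Q* = 38.
The ceiling of 132 is below the equilibrium price 150, so it binds.
At P = 132: Qd = 1238 - 8·132 = 182 and Qs = 132 - 112 = 20.
The quantity actually transacted is the short side, supply: 20.

20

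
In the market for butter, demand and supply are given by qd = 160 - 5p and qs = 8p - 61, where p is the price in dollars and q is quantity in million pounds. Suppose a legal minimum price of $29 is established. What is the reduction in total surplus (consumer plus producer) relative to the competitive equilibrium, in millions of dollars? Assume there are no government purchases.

Equilibrium: 160 - 5p = 8p - 61, so 221 = 13p and p* = 17, q* = 75.
The floor of 29 is above the equilibrium price 17, so it binds.
At p = 29: qd = 160 - 5·29 = 15 and qs = 8·29 - 61 = 171.
Quantity traded falls to 15. At q = 15 the demand price is (160 - 15)/5 = 29 and the supply price is (61 + 15)/8 = 9.5.
Deadweight loss = ½ · (29 - 9.5) · (75 - 15) = ½ · 19.5 · 60 = 585.

585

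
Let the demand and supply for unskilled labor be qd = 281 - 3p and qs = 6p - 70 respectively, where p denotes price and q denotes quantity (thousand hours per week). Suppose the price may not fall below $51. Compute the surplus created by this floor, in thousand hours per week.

Without the control the market clears where 281 - 3p = 6p - 70, i.e. p* = 39 and q* = 164.
Because the floor (51) lies above the market-clearing price, it is binding.
At p = 51: qd = 281 - 3·51 = 128 and qs = 6·51 - 70 = 236.
Surplus = qs - qd = 236 - 128 = 108.

108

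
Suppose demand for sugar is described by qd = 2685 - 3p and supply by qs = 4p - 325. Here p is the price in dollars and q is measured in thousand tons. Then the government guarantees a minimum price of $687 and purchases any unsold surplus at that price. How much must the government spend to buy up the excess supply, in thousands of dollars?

1235913

In a free market, 2685 - 3p = 4p - 325 gives the equilibrium p* = 430, q* = 1395.
Because the floor (687) lies above the market-clearing price, it is binding.
At p = 687: qd = 2685 - 3·687 = 624 and qs = 4·687 - 325 = 2423.
Surplus = qs - qd = 1799.
Government expenditure = surplus × support price = 1799 × 687 = 1235913.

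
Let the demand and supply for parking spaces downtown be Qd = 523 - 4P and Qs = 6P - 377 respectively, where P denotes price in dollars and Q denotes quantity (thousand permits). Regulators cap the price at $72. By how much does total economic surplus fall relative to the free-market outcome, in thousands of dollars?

2430

In a free market, 523 - 4P = 6P - 377 gives the equilibrium P* = 90, Q* = 163.
The ceiling of 72 is below the equilibrium price 90, so it binds.
At P = 72: Qd = 523 - 4·72 = 235 and Qs = 6·72 - 377 = 55.
Quantity traded falls to 55. At Q = 55 the demand price is (523 - 55)/4 = 117 and the supply price is (377 + 55)/6 = 72.
Deadweight loss = ½ · (117 - 72) · (163 - 55) = ½ · 45 · 108 = 2430.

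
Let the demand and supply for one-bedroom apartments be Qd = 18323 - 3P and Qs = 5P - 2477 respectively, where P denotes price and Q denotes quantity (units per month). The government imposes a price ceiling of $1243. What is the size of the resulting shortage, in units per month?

Without the control the market clears where 18323 - 3P = 5P - 2477, i.e. P* = 2600 and Q* = 10523.
The ceiling of 1243 is below the equilibrium price 2600, so it binds.
At P = 1243: Qd = 18323 - 3·1243 = 14594 and Qs = 5·1243 - 2477 = 3738.
Shortage = Qd - Qs = 14594 - 3738 = 10856.

10856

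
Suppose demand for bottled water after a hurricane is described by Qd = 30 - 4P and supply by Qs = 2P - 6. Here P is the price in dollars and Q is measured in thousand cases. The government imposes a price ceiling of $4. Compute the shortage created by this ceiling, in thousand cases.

Equilibrium: 30 - 4P = 2P - 6, so 36 = 6P and P* = 6, Q* = 6.
The ceiling of 4 is below the equilibrium price 6, so it binds.
At P = 4: Qd = 30 - 4·4 = 14 and Qs = 2·4 - 6 = 2.
Shortage = Qd - Qs = 14 - 2 = 12.

12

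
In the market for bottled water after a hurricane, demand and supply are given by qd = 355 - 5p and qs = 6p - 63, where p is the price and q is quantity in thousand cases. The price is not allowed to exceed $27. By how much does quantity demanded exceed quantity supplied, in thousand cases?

121

In a free market, 355 - 5p = 6p - 63 gives the equilibrium p* = 38, q* = 165.
Because the ceiling (27) lies below the market-clearing price, it is binding.
At p = 27: qd = 355 - 5·27 = 220 and qs = 6·27 - 63 = 99.
Shortage = qd - qs = 220 - 99 = 121.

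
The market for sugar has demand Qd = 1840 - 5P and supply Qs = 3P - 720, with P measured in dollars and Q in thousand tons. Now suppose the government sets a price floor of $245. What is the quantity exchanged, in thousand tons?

240

In a free market, 1840 - 5P = 3P - 720 gives the equilibrium P* = 320, Q* = 240.
Since 245 is below P* = 320, the floor does not bind and the free-market outcome prevails.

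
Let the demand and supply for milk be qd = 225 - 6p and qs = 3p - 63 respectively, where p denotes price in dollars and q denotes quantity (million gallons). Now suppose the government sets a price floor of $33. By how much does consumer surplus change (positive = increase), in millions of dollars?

Setting quantity demanded equal to quantity supplied, 225 - 6p = 3p - 63, gives p* = 32 and q* = 33.
Because the floor (33) lies above the market-clearing price, it is binding.
At p = 33: qd = 225 - 6·33 = 27 and qs = 3·33 - 63 = 36.
Consumer surplus without the control is ½ · (37.5 - 32) · 33 = 90.75.
With the floor, consumers buy 27 units at 33, so CS = ½ · (37.5 - 33) · 27 = 60.75.
Change in consumer surplus = 60.75 - 90.75 = -30.

-30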